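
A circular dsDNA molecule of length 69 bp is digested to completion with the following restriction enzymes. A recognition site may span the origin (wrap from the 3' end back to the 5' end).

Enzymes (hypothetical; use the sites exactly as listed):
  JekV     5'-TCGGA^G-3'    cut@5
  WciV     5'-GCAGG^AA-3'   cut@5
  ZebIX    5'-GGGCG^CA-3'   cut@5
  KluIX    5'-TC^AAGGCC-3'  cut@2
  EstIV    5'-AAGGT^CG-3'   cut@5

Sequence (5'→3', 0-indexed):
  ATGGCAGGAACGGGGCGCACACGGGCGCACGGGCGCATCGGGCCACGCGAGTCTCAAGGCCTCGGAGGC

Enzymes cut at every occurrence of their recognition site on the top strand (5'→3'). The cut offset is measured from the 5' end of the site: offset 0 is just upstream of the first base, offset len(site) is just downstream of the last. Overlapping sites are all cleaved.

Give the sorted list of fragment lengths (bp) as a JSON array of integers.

[8,9,10,11,11,20]

Site scan:
  JekV (TCGGAG, off=5): starts [61] → cuts [66]
  WciV (GCAGGAA, off=5): starts [3] → cuts [8]
  ZebIX (GGGCGCA, off=5): starts [12, 22, 30] → cuts [17, 27, 35]
  KluIX (TCAAGGCC, off=2): starts [53] → cuts [55]
  EstIV (AAGGTCG, off=5): no sites

All cut coordinates (distinct, sorted): [8, 17, 27, 35, 55, 66]

Fragments:
  8→17: 9 bp
  17→27: 10 bp
  27→35: 8 bp
  35→55: 20 bp
  55→66: 11 bp
  66→8 (wrap): 69-66+8 = 11 bp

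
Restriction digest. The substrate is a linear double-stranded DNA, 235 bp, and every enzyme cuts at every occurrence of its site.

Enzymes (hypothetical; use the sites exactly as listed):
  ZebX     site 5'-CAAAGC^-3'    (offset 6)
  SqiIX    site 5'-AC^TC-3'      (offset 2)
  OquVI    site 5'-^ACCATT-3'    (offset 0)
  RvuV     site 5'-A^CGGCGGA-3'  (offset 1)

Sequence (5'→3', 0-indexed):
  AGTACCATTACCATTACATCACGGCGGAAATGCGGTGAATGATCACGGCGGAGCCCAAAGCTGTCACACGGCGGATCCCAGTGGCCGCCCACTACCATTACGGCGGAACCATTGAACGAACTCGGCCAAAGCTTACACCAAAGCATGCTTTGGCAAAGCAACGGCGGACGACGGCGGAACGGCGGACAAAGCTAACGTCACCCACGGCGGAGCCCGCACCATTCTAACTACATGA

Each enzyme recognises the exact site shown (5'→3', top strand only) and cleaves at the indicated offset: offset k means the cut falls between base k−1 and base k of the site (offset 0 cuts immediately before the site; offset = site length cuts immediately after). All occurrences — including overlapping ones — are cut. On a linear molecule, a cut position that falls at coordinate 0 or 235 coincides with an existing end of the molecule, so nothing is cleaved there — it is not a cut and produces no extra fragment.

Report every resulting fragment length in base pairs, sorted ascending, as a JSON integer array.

Per-enzyme occurrences:
  ZebX CAAAGC/6: at [55, 126, 138, 153, 186] ⇒ [61, 132, 144, 159, 192]
  SqiIX ACTC/2: at [119] ⇒ [121]
  OquVI ACCATT/0: at [3, 9, 93, 107, 217] ⇒ [3, 9, 93, 107, 217]
  RvuV ACGGCGGA/1: at [20, 44, 67, 99, 160, 170, 178, 203] ⇒ [21, 45, 68, 100, 161, 171, 179, 204]

All cut coordinates (distinct, sorted): [3, 9, 21, 45, 61, 68, 93, 100, 107, 121, 132, 144, 159, 161, 171, 179, 192, 204, 217]

Fragment lengths:
  [0,3): 3 bp
  [3,9): 6 bp
  [9,21): 12 bp
  [21,45): 24 bp
  [45,61): 16 bp
  [61,68): 7 bp
  [68,93): 25 bp
  [93,100): 7 bp
  [100,107): 7 bp
  [107,121): 14 bp
  [121,132): 11 bp
  [132,144): 12 bp
  [144,159): 15 bp
  [159,161): 2 bp
  [161,171): 10 bp
  [171,179): 8 bp
  [179,192): 13 bp
  [192,204): 12 bp
  [204,217): 13 bp
  [217,235): 18 bp

[2,3,6,7,7,7,8,10,11,12,12,12,13,13,14,15,16,18,24,25]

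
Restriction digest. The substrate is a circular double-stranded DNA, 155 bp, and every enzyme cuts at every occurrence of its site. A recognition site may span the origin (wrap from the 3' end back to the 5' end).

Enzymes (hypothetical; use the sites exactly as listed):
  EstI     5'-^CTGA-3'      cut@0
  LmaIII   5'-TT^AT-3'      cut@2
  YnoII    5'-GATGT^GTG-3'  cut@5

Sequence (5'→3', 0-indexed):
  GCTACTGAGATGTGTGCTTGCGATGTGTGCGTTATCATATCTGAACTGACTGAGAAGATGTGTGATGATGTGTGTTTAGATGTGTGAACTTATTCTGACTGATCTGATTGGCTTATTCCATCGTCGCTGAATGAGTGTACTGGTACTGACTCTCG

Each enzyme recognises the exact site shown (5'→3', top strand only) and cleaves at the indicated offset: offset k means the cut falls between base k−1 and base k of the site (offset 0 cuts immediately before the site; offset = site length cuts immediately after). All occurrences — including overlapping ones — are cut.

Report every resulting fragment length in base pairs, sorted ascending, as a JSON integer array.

Per-enzyme occurrences:
  EstI (CTGA, off=0): starts [4, 40, 45, 49, 94, 98, 103, 126, 145] → cuts [4, 40, 45, 49, 94, 98, 103, 126, 145]
  LmaIII (TTAT, off=2): starts [31, 89, 112] → cuts [33, 91, 114]
  YnoII (GATGTGTG, off=5): starts [8, 21, 56, 66, 78] → cuts [13, 26, 61, 71, 83]

All cut coordinates (distinct, sorted): [4, 13, 26, 33, 40, 45, 49, 61, 71, 83, 91, 94, 98, 103, 114, 126, 145]

Fragment lengths:
  4→13: 9 bp
  13→26: 13 bp
  26→33: 7 bp
  33→40: 7 bp
  40→45: 5 bp
  45→49: 4 bp
  49→61: 12 bp
  61→71: 10 bp
  71→83: 12 bp
  83→91: 8 bp
  91→94: 3 bp
  94→98: 4 bp
  98→103: 5 bp
  103→114: 11 bp
  114→126: 12 bp
  126→145: 19 bp
  145→4 (wrap): 155-145+4 = 14 bp

[3,4,4,5,5,7,7,8,9,10,11,12,12,12,13,14,19]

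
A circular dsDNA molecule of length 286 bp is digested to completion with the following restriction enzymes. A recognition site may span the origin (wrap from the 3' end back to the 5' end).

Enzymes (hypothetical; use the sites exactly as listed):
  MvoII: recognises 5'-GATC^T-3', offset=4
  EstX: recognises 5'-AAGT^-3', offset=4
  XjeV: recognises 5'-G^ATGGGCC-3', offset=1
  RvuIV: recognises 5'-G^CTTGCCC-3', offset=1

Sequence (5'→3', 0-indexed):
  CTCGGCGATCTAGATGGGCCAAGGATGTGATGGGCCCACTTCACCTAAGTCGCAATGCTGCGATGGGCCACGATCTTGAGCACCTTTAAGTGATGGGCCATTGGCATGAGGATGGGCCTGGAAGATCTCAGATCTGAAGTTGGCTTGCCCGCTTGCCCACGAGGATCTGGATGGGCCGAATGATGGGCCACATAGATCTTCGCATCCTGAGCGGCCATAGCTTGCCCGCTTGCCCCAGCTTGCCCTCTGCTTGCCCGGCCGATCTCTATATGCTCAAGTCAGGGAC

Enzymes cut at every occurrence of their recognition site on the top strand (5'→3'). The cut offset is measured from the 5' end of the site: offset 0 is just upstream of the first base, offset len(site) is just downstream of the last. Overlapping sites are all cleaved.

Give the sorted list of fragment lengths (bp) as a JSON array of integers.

[1,3,3,3,6,7,8,8,10,11,12,12,13,15,15,16,16,16,16,16,17,19,21,22]

Per-enzyme occurrences:
  MvoII (GATCT, off=4): starts [6, 71, 123, 130, 163, 194, 260] → cuts [10, 75, 127, 134, 167, 198, 264]
  EstX (AAGT, off=4): starts [46, 87, 136, 275] → cuts [50, 91, 140, 279]
  XjeV (GATGGGCC, off=1): starts [12, 28, 61, 91, 110, 169, 181] → cuts [13, 29, 62, 92, 111, 170, 182]
  RvuIV (GCTTGCCC, off=1): starts [142, 150, 219, 227, 237, 248] → cuts [143, 151, 220, 228, 238, 249]

All cut coordinates (distinct, sorted): [10, 13, 29, 50, 62, 75, 91, 92, 111, 127, 134, 140, 143, 151, 167, 170, 182, 198, 220, 228, 238, 249, 264, 279]

Fragments:
  10→13: 3 bp
  13→29: 16 bp
  29→50: 21 bp
  50→62: 12 bp
  62→75: 13 bp
  75→91: 16 bp
  91→92: 1 bp
  92→111: 19 bp
  111→127: 16 bp
  127→134: 7 bp
  134→140: 6 bp
  140→143: 3 bp
  143→151: 8 bp
  151→167: 16 bp
  167→170: 3 bp
  170→182: 12 bp
  182→198: 16 bp
  198→220: 22 bp
  220→228: 8 bp
  228→238: 10 bp
  238→249: 11 bp
  249→264: 15 bp
  264→279: 15 bp
  279→10 (wrap): 286-279+10 = 17 bp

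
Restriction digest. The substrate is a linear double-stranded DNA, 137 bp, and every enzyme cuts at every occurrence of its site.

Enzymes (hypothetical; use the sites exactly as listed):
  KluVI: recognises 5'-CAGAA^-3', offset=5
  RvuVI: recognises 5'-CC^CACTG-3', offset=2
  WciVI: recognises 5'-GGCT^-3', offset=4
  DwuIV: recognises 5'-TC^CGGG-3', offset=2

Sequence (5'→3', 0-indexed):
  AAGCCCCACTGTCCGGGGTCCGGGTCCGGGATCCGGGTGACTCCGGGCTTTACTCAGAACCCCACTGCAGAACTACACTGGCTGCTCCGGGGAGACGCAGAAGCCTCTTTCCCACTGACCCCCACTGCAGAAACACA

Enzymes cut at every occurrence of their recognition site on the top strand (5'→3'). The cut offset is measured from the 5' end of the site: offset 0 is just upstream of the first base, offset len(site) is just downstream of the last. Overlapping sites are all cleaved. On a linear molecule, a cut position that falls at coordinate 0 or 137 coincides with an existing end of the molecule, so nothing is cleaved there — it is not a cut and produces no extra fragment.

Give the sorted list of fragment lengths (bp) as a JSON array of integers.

[3,4,5,6,6,6,7,7,7,10,10,10,10,10,10,11,15]

Site scan:
  KluVI (CAGAA, off=5): starts [54, 67, 97, 127] → cuts [59, 72, 102, 132]
  RvuVI (CCCACTG, off=2): starts [4, 60, 110, 120] → cuts [6, 62, 112, 122]
  WciVI (GGCT, off=4): starts [45, 79] → cuts [49, 83]
  DwuIV (TCCGGG, off=2): starts [11, 18, 24, 31, 41, 85] → cuts [13, 20, 26, 33, 43, 87]

All cut coordinates (distinct, sorted): [6, 13, 20, 26, 33, 43, 49, 59, 62, 72, 83, 87, 102, 112, 122, 132]

Fragments:
  [0,6): 6 bp
  [6,13): 7 bp
  [13,20): 7 bp
  [20,26): 6 bp
  [26,33): 7 bp
  [33,43): 10 bp
  [43,49): 6 bp
  [49,59): 10 bp
  [59,62): 3 bp
  [62,72): 10 bp
  [72,83): 11 bp
  [83,87): 4 bp
  [87,102): 15 bp
  [102,112): 10 bp
  [112,122): 10 bp
  [122,132): 10 bp
  [132,137): 5 bp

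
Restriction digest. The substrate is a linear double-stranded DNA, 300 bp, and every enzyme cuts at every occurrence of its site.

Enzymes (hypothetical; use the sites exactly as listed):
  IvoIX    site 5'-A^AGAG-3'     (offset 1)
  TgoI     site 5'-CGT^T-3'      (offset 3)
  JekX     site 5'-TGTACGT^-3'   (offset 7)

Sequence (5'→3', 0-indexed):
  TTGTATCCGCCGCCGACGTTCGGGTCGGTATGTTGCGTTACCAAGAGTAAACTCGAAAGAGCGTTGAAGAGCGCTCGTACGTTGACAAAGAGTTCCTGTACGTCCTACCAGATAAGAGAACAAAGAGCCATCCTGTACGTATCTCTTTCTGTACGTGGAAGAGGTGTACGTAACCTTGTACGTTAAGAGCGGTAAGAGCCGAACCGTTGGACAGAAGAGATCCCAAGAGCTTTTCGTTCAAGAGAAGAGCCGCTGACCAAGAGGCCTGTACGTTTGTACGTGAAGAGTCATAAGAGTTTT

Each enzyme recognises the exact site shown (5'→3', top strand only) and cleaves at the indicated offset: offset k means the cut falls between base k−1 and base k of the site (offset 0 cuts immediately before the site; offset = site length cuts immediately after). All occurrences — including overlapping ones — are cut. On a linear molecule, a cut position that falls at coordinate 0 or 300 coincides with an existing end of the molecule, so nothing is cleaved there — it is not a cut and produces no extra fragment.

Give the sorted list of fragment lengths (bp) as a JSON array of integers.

[2,2,3,3,3,5,5,6,7,8,8,8,9,9,9,10,11,12,12,12,13,14,14,14,15,15,16,17,19,19]

Site scan:
  IvoIX (AAGAG, off=1): starts [42, 56, 66, 87, 113, 122, 158, 184, 193, 214, 224, 239, 244, 258, 282, 291] → cuts [43, 57, 67, 88, 114, 123, 159, 185, 194, 215, 225, 240, 245, 259, 283, 292]
  TgoI (CGTT, off=3): starts [16, 35, 61, 79, 180, 204, 234, 270] → cuts [19, 38, 64, 82, 183, 207, 237, 273]
  JekX (TGTACGT, off=7): starts [96, 133, 149, 164, 176, 266, 274] → cuts [103, 140, 156, 171, 183, 273, 281]

All cut coordinates (distinct, sorted): [19, 38, 43, 57, 64, 67, 82, 88, 103, 114, 123, 140, 156, 159, 171, 183, 185, 194, 207, 215, 225, 237, 240, 245, 259, 273, 281, 283, 292]

Fragment lengths:
  [0,19): 19 bp
  [19,38): 19 bp
  [38,43): 5 bp
  [43,57): 14 bp
  [57,64): 7 bp
  [64,67): 3 bp
  [67,82): 15 bp
  [82,88): 6 bp
  [88,103): 15 bp
  [103,114): 11 bp
  [114,123): 9 bp
  [123,140): 17 bp
  [140,156): 16 bp
  [156,159): 3 bp
  [159,171): 12 bp
  [171,183): 12 bp
  [183,185): 2 bp
  [185,194): 9 bp
  [194,207): 13 bp
  [207,215): 8 bp
  [215,225): 10 bp
  [225,237): 12 bp
  [237,240): 3 bp
  [240,245): 5 bp
  [245,259): 14 bp
  [259,273): 14 bp
  [273,281): 8 bp
  [281,283): 2 bp
  [283,292): 9 bp
  [292,300): 8 bp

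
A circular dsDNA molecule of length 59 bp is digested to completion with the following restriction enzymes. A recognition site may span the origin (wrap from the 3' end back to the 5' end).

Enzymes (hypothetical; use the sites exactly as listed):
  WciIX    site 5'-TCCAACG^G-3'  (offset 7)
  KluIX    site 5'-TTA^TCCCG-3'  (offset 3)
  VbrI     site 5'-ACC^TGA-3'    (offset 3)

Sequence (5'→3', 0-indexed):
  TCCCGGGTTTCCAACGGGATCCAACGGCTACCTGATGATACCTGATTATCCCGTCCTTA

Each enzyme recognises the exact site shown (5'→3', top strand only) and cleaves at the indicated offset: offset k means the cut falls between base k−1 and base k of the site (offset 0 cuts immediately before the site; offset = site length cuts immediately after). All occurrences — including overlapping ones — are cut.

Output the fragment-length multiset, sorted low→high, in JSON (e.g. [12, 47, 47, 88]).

[6,6,10,10,11,16]

Site scan:
  WciIX (TCCAACGG, off=7): starts [9, 19] → cuts [16, 26]
  KluIX (TTATCCCG, off=3): starts [45, 56] → cuts [0, 48]
  VbrI (ACCTGA, off=3): starts [29, 39] → cuts [32, 42]

Pooled cuts: [0, 16, 26, 32, 42, 48]

Fragment lengths:
  0→16: 16 bp
  16→26: 10 bp
  26→32: 6 bp
  32→42: 10 bp
  42→48: 6 bp
  48→0 (wrap): 59-48+0 = 11 bp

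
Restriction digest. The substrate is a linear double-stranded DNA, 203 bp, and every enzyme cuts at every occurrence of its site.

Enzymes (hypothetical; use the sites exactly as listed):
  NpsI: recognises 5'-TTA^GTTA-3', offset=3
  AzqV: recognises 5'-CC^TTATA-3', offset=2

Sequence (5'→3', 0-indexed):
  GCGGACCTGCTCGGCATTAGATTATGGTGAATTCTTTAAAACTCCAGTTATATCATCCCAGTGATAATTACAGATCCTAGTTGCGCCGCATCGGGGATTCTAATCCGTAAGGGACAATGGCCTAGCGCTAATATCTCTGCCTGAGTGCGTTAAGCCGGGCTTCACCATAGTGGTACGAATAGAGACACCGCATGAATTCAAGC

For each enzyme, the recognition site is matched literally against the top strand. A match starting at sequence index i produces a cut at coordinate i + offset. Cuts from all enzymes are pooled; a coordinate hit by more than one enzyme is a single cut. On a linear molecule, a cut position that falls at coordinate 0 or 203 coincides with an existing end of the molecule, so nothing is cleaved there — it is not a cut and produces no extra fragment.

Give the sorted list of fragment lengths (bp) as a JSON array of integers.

[203]

Scan for sites:
  NpsI (TTAGTTA, off=3): no sites
  AzqV (CCTTATA, off=2): no sites

Pooled cuts: ∅

Fragments:
  no cuts → one linear fragment of 203 bp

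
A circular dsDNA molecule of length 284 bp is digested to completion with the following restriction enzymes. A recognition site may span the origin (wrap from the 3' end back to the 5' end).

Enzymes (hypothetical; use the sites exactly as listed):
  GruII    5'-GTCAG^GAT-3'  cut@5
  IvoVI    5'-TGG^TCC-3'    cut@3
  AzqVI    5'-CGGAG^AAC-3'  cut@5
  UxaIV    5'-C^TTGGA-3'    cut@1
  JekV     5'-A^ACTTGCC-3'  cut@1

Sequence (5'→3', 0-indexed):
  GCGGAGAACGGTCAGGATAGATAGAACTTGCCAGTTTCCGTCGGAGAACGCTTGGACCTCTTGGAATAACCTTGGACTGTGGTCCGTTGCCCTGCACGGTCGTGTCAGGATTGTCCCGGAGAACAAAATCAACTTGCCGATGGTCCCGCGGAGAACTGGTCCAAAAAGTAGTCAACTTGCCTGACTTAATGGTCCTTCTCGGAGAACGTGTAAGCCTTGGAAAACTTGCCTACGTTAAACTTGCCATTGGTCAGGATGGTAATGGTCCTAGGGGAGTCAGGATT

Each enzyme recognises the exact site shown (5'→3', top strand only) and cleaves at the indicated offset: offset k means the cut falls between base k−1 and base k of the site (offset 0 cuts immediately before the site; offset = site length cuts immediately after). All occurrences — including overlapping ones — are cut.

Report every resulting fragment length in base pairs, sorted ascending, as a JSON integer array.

Per-enzyme occurrences:
  GruII (GTCAGGAT, off=5): starts [10, 103, 249, 275] → cuts [15, 108, 254, 280]
  IvoVI (TGGTCC, off=3): starts [79, 140, 156, 189, 262] → cuts [82, 143, 159, 192, 265]
  AzqVI (CGGAGAAC, off=5): starts [1, 41, 116, 148, 199] → cuts [6, 46, 121, 153, 204]
  UxaIV (CTTGGA, off=1): starts [50, 59, 70, 215] → cuts [51, 60, 71, 216]
  JekV (AACTTGCC, off=1): starts [24, 130, 173, 222, 237] → cuts [25, 131, 174, 223, 238]

Pooled cuts: [6, 15, 25, 46, 51, 60, 71, 82, 108, 121, 131, 143, 153, 159, 174, 192, 204, 216, 223, 238, 254, 265, 280]

Fragment lengths:
  6→15: 9 bp
  15→25: 10 bp
  25→46: 21 bp
  46→51: 5 bp
  51→60: 9 bp
  60→71: 11 bp
  71→82: 11 bp
  82→108: 26 bp
  108→121: 13 bp
  121→131: 10 bp
  131→143: 12 bp
  143→153: 10 bp
  153→159: 6 bp
  159→174: 15 bp
  174→192: 18 bp
  192→204: 12 bp
  204→216: 12 bp
  216→223: 7 bp
  223→238: 15 bp
  238→254: 16 bp
  254→265: 11 bp
  265→280: 15 bp
  280→6 (wrap): 284-280+6 = 10 bp

[5,6,7,9,9,10,10,10,10,11,11,11,12,12,12,13,15,15,15,16,18,21,26]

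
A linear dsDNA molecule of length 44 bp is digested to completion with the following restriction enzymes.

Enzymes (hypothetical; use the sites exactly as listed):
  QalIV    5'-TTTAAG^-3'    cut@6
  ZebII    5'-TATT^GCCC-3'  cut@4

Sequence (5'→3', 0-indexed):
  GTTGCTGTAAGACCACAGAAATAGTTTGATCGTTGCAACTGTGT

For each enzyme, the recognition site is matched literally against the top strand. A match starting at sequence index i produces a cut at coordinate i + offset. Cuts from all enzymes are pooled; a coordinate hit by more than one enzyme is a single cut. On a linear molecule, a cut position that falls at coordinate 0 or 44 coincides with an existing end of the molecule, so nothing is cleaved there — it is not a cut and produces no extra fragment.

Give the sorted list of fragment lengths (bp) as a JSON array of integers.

[44]

Site scan:
  QalIV (TTTAAG, off=6): no sites
  ZebII (TATTGCCC, off=4): no sites

Pooled cuts: ∅

Fragment lengths:
  no cuts → one linear fragment of 44 bp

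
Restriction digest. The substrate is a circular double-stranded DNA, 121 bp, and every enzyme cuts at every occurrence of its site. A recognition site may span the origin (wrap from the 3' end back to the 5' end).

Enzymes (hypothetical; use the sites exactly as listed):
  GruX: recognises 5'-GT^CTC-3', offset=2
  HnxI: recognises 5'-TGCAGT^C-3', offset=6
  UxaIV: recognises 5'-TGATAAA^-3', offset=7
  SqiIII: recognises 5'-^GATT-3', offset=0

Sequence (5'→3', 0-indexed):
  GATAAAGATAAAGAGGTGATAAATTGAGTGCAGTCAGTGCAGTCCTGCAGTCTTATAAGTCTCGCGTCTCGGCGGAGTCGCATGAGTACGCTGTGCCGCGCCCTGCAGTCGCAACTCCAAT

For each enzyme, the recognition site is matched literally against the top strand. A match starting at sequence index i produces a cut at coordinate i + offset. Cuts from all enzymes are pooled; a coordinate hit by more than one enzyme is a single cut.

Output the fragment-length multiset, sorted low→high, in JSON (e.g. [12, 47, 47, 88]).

Per-enzyme occurrences:
  GruX GTCTC/2: at [58, 65] ⇒ [60, 67]
  HnxI TGCAGTC/6: at [28, 37, 45, 103] ⇒ [34, 43, 51, 109]
  UxaIV TGATAAA/7: at [16, 120] ⇒ [6, 23]
  SqiIII (GATT, off=0): no sites

All cut coordinates (distinct, sorted): [6, 23, 34, 43, 51, 60, 67, 109]

Fragments:
  6→23: 17 bp
  23→34: 11 bp
  34→43: 9 bp
  43→51: 8 bp
  51→60: 9 bp
  60→67: 7 bp
  67→109: 42 bp
  109→6 (wrap): 121-109+6 = 18 bp

[7,8,9,9,11,17,18,42]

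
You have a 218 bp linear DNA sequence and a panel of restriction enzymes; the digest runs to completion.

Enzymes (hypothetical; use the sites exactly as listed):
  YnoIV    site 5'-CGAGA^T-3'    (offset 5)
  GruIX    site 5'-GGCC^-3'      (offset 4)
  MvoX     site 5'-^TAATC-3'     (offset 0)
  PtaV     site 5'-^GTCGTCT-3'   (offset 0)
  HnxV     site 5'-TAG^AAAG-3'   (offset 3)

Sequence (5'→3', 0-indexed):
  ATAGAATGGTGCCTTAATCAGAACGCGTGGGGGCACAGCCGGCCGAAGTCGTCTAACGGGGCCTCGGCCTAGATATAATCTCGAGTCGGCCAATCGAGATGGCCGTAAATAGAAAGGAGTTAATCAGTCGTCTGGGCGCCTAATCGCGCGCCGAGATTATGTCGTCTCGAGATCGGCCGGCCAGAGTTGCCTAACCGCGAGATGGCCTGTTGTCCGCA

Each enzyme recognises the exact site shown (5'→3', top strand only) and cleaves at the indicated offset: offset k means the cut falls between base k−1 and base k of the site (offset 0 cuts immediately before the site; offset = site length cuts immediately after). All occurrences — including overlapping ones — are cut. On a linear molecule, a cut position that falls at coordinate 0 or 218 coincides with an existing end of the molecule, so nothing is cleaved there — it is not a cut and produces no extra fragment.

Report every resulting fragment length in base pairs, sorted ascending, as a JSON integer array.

[3,4,4,5,5,6,6,6,6,8,8,8,11,12,14,14,16,16,16,20,30]

Scan for sites:
  YnoIV (CGAGAT, off=5): starts [94, 151, 167, 197] → cuts [99, 156, 172, 202]
  GruIX (GGCC, off=4): starts [40, 59, 65, 87, 100, 174, 178, 203] → cuts [44, 63, 69, 91, 104, 178, 182, 207]
  MvoX (TAATC, off=0): starts [14, 75, 120, 140] → cuts [14, 75, 120, 140]
  PtaV (GTCGTCT, off=0): starts [47, 126, 160] → cuts [47, 126, 160]
  HnxV (TAGAAAG, off=3): starts [109] → cuts [112]

All cut coordinates (distinct, sorted): [14, 44, 47, 63, 69, 75, 91, 99, 104, 112, 120, 126, 140, 156, 160, 172, 178, 182, 202, 207]

Fragments:
  [0,14): 14 bp
  [14,44): 30 bp
  [44,47): 3 bp
  [47,63): 16 bp
  [63,69): 6 bp
  [69,75): 6 bp
  [75,91): 16 bp
  [91,99): 8 bp
  [99,104): 5 bp
  [104,112): 8 bp
  [112,120): 8 bp
  [120,126): 6 bp
  [126,140): 14 bp
  [140,156): 16 bp
  [156,160): 4 bp
  [160,172): 12 bp
  [172,178): 6 bp
  [178,182): 4 bp
  [182,202): 20 bp
  [202,207): 5 bp
  [207,218): 11 bp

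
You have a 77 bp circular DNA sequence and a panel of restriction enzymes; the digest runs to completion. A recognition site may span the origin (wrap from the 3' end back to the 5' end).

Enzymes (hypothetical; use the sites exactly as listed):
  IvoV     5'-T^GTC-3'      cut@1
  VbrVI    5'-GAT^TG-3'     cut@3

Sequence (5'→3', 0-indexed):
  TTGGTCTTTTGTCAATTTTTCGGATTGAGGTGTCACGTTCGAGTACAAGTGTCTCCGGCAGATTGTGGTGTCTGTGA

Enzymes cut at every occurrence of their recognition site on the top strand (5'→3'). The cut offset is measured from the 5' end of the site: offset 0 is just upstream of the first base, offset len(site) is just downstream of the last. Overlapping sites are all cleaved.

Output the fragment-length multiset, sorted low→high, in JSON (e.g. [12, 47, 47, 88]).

Scan for sites:
  IvoV (TGTC, off=1): starts [9, 30, 49, 68] → cuts [10, 31, 50, 69]
  VbrVI (GATTG, off=3): starts [22, 60, 75] → cuts [1, 25, 63]

Pooled cuts: [1, 10, 25, 31, 50, 63, 69]

Fragment lengths:
  1→10: 9 bp
  10→25: 15 bp
  25→31: 6 bp
  31→50: 19 bp
  50→63: 13 bp
  63→69: 6 bp
  69→1 (wrap): 77-69+1 = 9 bp

[6,6,9,9,13,15,19]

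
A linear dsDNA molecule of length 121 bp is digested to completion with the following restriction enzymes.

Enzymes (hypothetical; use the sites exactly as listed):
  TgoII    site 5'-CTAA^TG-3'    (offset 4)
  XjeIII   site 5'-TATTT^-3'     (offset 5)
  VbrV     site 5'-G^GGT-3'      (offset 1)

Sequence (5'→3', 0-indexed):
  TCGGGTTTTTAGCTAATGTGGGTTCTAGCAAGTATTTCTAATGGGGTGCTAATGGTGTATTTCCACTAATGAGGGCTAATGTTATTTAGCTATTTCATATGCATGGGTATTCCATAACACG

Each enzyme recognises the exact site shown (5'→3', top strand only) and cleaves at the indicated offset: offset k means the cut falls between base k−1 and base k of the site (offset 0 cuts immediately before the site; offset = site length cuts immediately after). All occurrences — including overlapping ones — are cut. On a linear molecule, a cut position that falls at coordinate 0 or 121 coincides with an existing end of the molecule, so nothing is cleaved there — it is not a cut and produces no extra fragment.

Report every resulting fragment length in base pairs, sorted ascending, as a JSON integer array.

[3,3,4,4,7,8,8,8,10,10,10,13,16,17]

Per-enzyme occurrences:
  TgoII (CTAATG, off=4): starts [12, 37, 48, 65, 75] → cuts [16, 41, 52, 69, 79]
  XjeIII (TATTT, off=5): starts [32, 57, 82, 90] → cuts [37, 62, 87, 95]
  VbrV (GGGT, off=1): starts [2, 19, 43, 104] → cuts [3, 20, 44, 105]

Pooled cuts: [3, 16, 20, 37, 41, 44, 52, 62, 69, 79, 87, 95, 105]

Fragments:
  [0,3): 3 bp
  [3,16): 13 bp
  [16,20): 4 bp
  [20,37): 17 bp
  [37,41): 4 bp
  [41,44): 3 bp
  [44,52): 8 bp
  [52,62): 10 bp
  [62,69): 7 bp
  [69,79): 10 bp
  [79,87): 8 bp
  [87,95): 8 bp
  [95,105): 10 bp
  [105,121): 16 bp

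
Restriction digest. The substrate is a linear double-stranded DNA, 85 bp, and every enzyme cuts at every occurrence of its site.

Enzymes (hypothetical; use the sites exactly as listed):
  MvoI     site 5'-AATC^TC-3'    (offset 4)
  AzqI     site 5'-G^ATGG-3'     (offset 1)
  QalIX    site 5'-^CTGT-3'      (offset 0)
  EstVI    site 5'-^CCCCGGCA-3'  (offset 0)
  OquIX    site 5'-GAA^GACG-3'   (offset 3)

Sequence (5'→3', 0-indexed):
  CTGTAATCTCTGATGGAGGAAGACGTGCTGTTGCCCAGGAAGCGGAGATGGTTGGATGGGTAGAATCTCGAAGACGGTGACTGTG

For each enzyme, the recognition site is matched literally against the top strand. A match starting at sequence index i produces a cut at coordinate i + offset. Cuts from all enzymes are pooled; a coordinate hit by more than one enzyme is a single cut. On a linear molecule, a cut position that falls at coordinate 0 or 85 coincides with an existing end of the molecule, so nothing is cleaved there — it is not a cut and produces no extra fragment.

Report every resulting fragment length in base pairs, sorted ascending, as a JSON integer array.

Per-enzyme occurrences:
  MvoI (AATCTC, off=4): starts [4, 63] → cuts [8, 67]
  AzqI (GATGG, off=1): starts [11, 46, 54] → cuts [12, 47, 55]
  QalIX (CTGT, off=0): starts [0, 27, 80] → cuts [27, 80] (position 0 is a terminus of the linear molecule — no cut)
  EstVI (CCCCGGCA, off=0): no sites
  OquIX (GAAGACG, off=3): starts [18, 69] → cuts [21, 72]

All cut coordinates (distinct, sorted): [8, 12, 21, 27, 47, 55, 67, 72, 80]

Fragment lengths:
  [0,8): 8 bp
  [8,12): 4 bp
  [12,21): 9 bp
  [21,27): 6 bp
  [27,47): 20 bp
  [47,55): 8 bp
  [55,67): 12 bp
  [67,72): 5 bp
  [72,80): 8 bp
  [80,85): 5 bp

[4,5,5,6,8,8,8,9,12,20]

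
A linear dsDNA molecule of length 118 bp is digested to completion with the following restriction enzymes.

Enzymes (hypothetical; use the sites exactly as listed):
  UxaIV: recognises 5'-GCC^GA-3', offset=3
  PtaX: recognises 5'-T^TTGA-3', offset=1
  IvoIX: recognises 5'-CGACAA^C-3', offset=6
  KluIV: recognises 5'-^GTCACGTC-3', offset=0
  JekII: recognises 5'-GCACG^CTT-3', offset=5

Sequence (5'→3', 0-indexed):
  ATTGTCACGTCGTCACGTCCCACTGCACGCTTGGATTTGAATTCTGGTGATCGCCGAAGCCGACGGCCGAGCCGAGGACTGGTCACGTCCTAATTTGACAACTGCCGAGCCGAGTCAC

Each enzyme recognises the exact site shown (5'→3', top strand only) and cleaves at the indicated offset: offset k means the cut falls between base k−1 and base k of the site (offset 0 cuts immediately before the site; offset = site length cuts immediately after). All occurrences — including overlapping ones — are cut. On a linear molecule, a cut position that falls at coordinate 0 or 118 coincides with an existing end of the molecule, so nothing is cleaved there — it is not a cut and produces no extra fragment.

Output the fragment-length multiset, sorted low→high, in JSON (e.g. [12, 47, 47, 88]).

[3,5,5,6,7,7,7,8,8,12,13,18,19]

Scan for sites:
  UxaIV GCCGA/3: at [52, 58, 65, 70, 103, 108] ⇒ [55, 61, 68, 73, 106, 111]
  PtaX TTTGA/1: at [35, 93] ⇒ [36, 94]
  IvoIX (CGACAAC, off=6): no sites
  KluIV GTCACGTC/0: at [3, 11, 81] ⇒ [3, 11, 81]
  JekII GCACGCTT/5: at [24] ⇒ [29]

All cut coordinates (distinct, sorted): [3, 11, 29, 36, 55, 61, 68, 73, 81, 94, 106, 111]

Fragment lengths:
  [0,3): 3 bp
  [3,11): 8 bp
  [11,29): 18 bp
  [29,36): 7 bp
  [36,55): 19 bp
  [55,61): 6 bp
  [61,68): 7 bp
  [68,73): 5 bp
  [73,81): 8 bp
  [81,94): 13 bp
  [94,106): 12 bp
  [106,111): 5 bp
  [111,118): 7 bp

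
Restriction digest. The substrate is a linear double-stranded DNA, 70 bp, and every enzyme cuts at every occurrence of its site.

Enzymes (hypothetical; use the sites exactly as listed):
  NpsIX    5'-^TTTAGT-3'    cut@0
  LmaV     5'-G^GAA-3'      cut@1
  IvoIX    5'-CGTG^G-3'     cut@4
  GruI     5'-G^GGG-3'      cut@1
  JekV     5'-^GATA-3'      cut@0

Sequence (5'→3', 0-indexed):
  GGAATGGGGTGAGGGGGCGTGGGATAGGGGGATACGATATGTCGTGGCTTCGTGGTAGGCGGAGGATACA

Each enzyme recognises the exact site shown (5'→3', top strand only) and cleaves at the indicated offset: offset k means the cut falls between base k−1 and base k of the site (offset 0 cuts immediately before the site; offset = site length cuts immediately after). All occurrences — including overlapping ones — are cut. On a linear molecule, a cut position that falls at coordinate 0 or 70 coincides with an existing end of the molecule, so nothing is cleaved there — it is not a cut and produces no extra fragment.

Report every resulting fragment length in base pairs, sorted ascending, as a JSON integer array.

Site scan:
  NpsIX (TTTAGT, off=0): no sites
  LmaV (GGAA, off=1): starts [0] → cuts [1]
  IvoIX (CGTGG, off=4): starts [17, 42, 50] → cuts [21, 46, 54]
  GruI (GGGG, off=1): starts [5, 12, 13, 26, 27] → cuts [6, 13, 14, 27, 28]
  JekV (GATA, off=0): starts [22, 30, 35, 64] → cuts [22, 30, 35, 64]

All cut coordinates (distinct, sorted): [1, 6, 13, 14, 21, 22, 27, 28, 30, 35, 46, 54, 64]

Fragment lengths:
  [0,1): 1 bp
  [1,6): 5 bp
  [6,13): 7 bp
  [13,14): 1 bp
  [14,21): 7 bp
  [21,22): 1 bp
  [22,27): 5 bp
  [27,28): 1 bp
  [28,30): 2 bp
  [30,35): 5 bp
  [35,46): 11 bp
  [46,54): 8 bp
  [54,64): 10 bp
  [64,70): 6 bp

[1,1,1,1,2,5,5,5,6,7,7,8,10,11]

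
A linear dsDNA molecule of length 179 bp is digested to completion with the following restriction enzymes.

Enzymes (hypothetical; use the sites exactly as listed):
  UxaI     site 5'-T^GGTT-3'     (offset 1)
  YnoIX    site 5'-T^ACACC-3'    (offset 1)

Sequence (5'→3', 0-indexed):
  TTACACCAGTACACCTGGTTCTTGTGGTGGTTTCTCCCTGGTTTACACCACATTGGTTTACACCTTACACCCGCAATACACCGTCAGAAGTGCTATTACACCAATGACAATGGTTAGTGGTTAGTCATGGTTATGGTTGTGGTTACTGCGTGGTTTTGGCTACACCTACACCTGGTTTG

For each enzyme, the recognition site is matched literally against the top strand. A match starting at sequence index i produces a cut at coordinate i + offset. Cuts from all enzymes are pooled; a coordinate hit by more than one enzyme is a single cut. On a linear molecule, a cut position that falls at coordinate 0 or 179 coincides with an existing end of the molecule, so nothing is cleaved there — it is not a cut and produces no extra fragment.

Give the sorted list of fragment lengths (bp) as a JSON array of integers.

Scan for sites:
  UxaI (TGGTT, off=1): starts [15, 27, 38, 53, 110, 117, 127, 133, 139, 150, 172] → cuts [16, 28, 39, 54, 111, 118, 128, 134, 140, 151, 173]
  YnoIX (TACACC, off=1): starts [1, 9, 43, 58, 65, 76, 96, 160, 166] → cuts [2, 10, 44, 59, 66, 77, 97, 161, 167]

Pooled cuts: [2, 10, 16, 28, 39, 44, 54, 59, 66, 77, 97, 111, 118, 128, 134, 140, 151, 161, 167, 173]

Fragment lengths:
  [0,2): 2 bp
  [2,10): 8 bp
  [10,16): 6 bp
  [16,28): 12 bp
  [28,39): 11 bp
  [39,44): 5 bp
  [44,54): 10 bp
  [54,59): 5 bp
  [59,66): 7 bp
  [66,77): 11 bp
  [77,97): 20 bp
  [97,111): 14 bp
  [111,118): 7 bp
  [118,128): 10 bp
  [128,134): 6 bp
  [134,140): 6 bp
  [140,151): 11 bp
  [151,161): 10 bp
  [161,167): 6 bp
  [167,173): 6 bp
  [173,179): 6 bp

[2,5,5,6,6,6,6,6,6,7,7,8,10,10,10,11,11,11,12,14,20]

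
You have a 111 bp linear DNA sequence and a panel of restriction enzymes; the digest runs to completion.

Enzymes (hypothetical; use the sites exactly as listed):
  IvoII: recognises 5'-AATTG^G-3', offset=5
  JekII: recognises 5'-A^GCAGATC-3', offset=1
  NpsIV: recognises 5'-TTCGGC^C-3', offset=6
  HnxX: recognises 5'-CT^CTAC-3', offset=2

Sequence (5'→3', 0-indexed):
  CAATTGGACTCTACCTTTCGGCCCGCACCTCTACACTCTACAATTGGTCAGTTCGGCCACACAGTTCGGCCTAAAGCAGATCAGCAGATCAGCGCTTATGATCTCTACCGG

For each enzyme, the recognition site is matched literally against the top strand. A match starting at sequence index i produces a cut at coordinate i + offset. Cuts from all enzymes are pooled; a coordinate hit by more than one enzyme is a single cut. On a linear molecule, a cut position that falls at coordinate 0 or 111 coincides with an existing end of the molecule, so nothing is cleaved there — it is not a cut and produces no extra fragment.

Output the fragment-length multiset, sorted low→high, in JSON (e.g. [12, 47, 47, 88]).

Scan for sites:
  IvoII AATTGG/5: at [1, 41] ⇒ [6, 46]
  JekII AGCAGATC/1: at [74, 82] ⇒ [75, 83]
  NpsIV TTCGGCC/6: at [16, 51, 64] ⇒ [22, 57, 70]
  HnxX CTCTAC/2: at [8, 28, 35, 102] ⇒ [10, 30, 37, 104]

All cut coordinates (distinct, sorted): [6, 10, 22, 30, 37, 46, 57, 70, 75, 83, 104]

Fragments:
  [0,6): 6 bp
  [6,10): 4 bp
  [10,22): 12 bp
  [22,30): 8 bp
  [30,37): 7 bp
  [37,46): 9 bp
  [46,57): 11 bp
  [57,70): 13 bp
  [70,75): 5 bp
  [75,83): 8 bp
  [83,104): 21 bp
  [104,111): 7 bp

[4,5,6,7,7,8,8,9,11,12,13,21]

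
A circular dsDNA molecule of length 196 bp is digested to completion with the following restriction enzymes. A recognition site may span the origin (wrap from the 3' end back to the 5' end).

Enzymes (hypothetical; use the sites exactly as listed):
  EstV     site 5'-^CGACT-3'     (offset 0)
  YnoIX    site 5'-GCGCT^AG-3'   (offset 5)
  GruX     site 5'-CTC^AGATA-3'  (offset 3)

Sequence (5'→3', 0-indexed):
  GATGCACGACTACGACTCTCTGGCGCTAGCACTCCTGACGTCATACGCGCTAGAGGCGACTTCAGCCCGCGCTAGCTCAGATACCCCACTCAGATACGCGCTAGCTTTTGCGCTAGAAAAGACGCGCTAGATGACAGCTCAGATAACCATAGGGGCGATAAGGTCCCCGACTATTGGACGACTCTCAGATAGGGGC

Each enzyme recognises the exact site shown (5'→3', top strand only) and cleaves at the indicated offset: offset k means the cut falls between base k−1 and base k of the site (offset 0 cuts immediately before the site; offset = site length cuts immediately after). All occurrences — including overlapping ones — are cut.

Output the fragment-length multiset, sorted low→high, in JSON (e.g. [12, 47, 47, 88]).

[5,5,6,8,11,11,12,12,13,14,15,16,17,24,27]

Site scan:
  EstV CGACT/0: at [6, 12, 56, 167, 178] ⇒ [6, 12, 56, 167, 178]
  YnoIX GCGCTAG/5: at [22, 46, 68, 97, 109, 123] ⇒ [27, 51, 73, 102, 114, 128]
  GruX CTCAGATA/3: at [75, 88, 137, 183] ⇒ [78, 91, 140, 186]

All cut coordinates (distinct, sorted): [6, 12, 27, 51, 56, 73, 78, 91, 102, 114, 128, 140, 167, 178, 186]

Fragment lengths:
  6→12: 6 bp
  12→27: 15 bp
  27→51: 24 bp
  51→56: 5 bp
  56→73: 17 bp
  73→78: 5 bp
  78→91: 13 bp
  91→102: 11 bp
  102→114: 12 bp
  114→128: 14 bp
  128→140: 12 bp
  140→167: 27 bp
  167→178: 11 bp
  178→186: 8 bp
  186→6 (wrap): 196-186+6 = 16 bp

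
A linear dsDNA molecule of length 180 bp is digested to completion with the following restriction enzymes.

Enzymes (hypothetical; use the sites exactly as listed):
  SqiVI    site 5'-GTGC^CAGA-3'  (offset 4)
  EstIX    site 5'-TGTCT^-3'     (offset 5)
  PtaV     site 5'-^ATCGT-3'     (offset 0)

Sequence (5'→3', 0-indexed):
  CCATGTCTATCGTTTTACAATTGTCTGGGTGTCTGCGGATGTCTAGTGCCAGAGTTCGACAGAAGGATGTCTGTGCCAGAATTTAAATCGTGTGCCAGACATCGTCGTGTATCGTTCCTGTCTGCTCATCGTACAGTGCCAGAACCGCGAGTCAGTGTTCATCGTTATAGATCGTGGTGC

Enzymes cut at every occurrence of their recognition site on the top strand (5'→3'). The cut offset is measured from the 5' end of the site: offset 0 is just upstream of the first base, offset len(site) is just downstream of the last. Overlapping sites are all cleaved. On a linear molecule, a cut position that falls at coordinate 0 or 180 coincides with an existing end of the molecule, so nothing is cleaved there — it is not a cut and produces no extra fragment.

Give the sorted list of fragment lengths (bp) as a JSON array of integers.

Site scan:
  SqiVI GTGCCAGA/4: at [45, 72, 91, 135] ⇒ [49, 76, 95, 139]
  EstIX TGTCT/5: at [3, 21, 29, 39, 67, 118] ⇒ [8, 26, 34, 44, 72, 123]
  PtaV ATCGT/0: at [8, 86, 100, 110, 127, 160, 170] ⇒ [8, 86, 100, 110, 127, 160, 170]

Pooled cuts: [8, 26, 34, 44, 49, 72, 76, 86, 95, 100, 110, 123, 127, 139, 160, 170]

Fragment lengths:
  [0,8): 8 bp
  [8,26): 18 bp
  [26,34): 8 bp
  [34,44): 10 bp
  [44,49): 5 bp
  [49,72): 23 bp
  [72,76): 4 bp
  [76,86): 10 bp
  [86,95): 9 bp
  [95,100): 5 bp
  [100,110): 10 bp
  [110,123): 13 bp
  [123,127): 4 bp
  [127,139): 12 bp
  [139,160): 21 bp
  [160,170): 10 bp
  [170,180): 10 bp

[4,4,5,5,8,8,9,10,10,10,10,10,12,13,18,21,23]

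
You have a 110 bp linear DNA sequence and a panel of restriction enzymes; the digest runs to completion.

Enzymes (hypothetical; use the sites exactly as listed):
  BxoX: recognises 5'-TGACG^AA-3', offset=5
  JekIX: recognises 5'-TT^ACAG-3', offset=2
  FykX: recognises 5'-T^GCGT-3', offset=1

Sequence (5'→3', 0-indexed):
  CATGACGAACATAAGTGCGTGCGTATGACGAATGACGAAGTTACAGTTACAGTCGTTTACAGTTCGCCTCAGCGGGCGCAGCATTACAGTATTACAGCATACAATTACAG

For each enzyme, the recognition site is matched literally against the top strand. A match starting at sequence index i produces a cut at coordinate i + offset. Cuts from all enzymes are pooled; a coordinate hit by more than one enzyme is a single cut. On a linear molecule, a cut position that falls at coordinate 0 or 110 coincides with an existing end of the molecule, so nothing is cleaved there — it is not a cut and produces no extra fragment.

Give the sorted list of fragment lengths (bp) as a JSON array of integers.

Site scan:
  BxoX TGACGAA/5: at [2, 25, 32] ⇒ [7, 30, 37]
  JekIX TTACAG/2: at [40, 46, 56, 83, 91, 104] ⇒ [42, 48, 58, 85, 93, 106]
  FykX TGCGT/1: at [15, 19] ⇒ [16, 20]

Pooled cuts: [7, 16, 20, 30, 37, 42, 48, 58, 85, 93, 106]

Fragment lengths:
  [0,7): 7 bp
  [7,16): 9 bp
  [16,20): 4 bp
  [20,30): 10 bp
  [30,37): 7 bp
  [37,42): 5 bp
  [42,48): 6 bp
  [48,58): 10 bp
  [58,85): 27 bp
  [85,93): 8 bp
  [93,106): 13 bp
  [106,110): 4 bp

[4,4,5,6,7,7,8,9,10,10,13,27]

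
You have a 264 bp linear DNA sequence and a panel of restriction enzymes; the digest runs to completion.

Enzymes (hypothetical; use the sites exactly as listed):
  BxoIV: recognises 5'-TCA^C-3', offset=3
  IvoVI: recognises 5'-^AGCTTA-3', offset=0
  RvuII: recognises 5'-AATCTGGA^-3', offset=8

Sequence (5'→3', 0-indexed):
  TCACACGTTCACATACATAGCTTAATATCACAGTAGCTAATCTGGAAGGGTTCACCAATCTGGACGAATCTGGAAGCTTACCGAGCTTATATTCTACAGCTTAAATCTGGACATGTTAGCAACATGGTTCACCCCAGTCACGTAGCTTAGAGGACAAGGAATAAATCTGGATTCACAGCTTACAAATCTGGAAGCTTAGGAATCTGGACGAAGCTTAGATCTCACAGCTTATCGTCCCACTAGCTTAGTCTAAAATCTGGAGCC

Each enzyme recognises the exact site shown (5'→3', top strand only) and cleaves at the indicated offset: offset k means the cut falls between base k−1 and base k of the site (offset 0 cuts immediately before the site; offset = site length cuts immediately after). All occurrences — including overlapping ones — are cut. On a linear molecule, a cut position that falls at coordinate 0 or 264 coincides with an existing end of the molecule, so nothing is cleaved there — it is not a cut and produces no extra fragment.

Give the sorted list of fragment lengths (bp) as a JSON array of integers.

Site scan:
  BxoIV TCAC/3: at [0, 8, 27, 51, 128, 137, 172, 221] ⇒ [3, 11, 30, 54, 131, 140, 175, 224]
  IvoVI AGCTTA/0: at [18, 74, 83, 97, 143, 176, 192, 211, 225, 241] ⇒ [18, 74, 83, 97, 143, 176, 192, 211, 225, 241]
  RvuII AATCTGGA/8: at [38, 56, 66, 103, 163, 184, 200, 253] ⇒ [46, 64, 74, 111, 171, 192, 208, 261]

Pooled cuts: [3, 11, 18, 30, 46, 54, 64, 74, 83, 97, 111, 131, 140, 143, 171, 175, 176, 192, 208, 211, 224, 225, 241, 261]

Fragments:
  [0,3): 3 bp
  [3,11): 8 bp
  [11,18): 7 bp
  [18,30): 12 bp
  [30,46): 16 bp
  [46,54): 8 bp
  [54,64): 10 bp
  [64,74): 10 bp
  [74,83): 9 bp
  [83,97): 14 bp
  [97,111): 14 bp
  [111,131): 20 bp
  [131,140): 9 bp
  [140,143): 3 bp
  [143,171): 28 bp
  [171,175): 4 bp
  [175,176): 1 bp
  [176,192): 16 bp
  [192,208): 16 bp
  [208,211): 3 bp
  [211,224): 13 bp
  [224,225): 1 bp
  [225,241): 16 bp
  [241,261): 20 bp
  [261,264): 3 bp

[1,1,3,3,3,3,4,7,8,8,9,9,10,10,12,13,14,14,16,16,16,16,20,20,28]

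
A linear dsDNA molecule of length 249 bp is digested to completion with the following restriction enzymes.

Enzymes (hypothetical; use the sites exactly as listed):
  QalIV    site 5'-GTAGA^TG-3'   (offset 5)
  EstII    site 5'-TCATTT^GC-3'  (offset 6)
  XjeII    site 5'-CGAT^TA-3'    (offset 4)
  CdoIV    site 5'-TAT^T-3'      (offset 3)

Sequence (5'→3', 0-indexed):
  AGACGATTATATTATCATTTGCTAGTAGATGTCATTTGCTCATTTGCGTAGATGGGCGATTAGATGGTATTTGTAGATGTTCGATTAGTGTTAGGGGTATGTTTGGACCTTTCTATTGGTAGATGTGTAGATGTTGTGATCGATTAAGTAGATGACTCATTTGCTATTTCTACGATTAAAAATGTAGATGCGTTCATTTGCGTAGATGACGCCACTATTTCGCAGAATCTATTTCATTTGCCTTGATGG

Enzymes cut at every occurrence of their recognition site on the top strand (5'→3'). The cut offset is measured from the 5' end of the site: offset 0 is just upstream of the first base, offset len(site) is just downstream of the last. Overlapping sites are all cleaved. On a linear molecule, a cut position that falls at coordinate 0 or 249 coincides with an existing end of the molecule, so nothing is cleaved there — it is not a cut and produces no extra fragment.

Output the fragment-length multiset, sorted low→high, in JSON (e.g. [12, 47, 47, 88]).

Per-enzyme occurrences:
  QalIV GTAGATG/5: at [24, 47, 72, 118, 126, 147, 183, 201] ⇒ [29, 52, 77, 123, 131, 152, 188, 206]
  EstII TCATTTGC/6: at [14, 31, 39, 156, 193, 233] ⇒ [20, 37, 45, 162, 199, 239]
  XjeII CGATTA/4: at [3, 56, 81, 140, 172] ⇒ [7, 60, 85, 144, 176]
  CdoIV TATT/3: at [9, 67, 113, 164, 215, 229] ⇒ [12, 70, 116, 167, 218, 232]

All cut coordinates (distinct, sorted): [7, 12, 20, 29, 37, 45, 52, 60, 70, 77, 85, 116, 123, 131, 144, 152, 162, 167, 176, 188, 199, 206, 218, 232, 239]

Fragment lengths:
  [0,7): 7 bp
  [7,12): 5 bp
  [12,20): 8 bp
  [20,29): 9 bp
  [29,37): 8 bp
  [37,45): 8 bp
  [45,52): 7 bp
  [52,60): 8 bp
  [60,70): 10 bp
  [70,77): 7 bp
  [77,85): 8 bp
  [85,116): 31 bp
  [116,123): 7 bp
  [123,131): 8 bp
  [131,144): 13 bp
  [144,152): 8 bp
  [152,162): 10 bp
  [162,167): 5 bp
  [167,176): 9 bp
  [176,188): 12 bp
  [188,199): 11 bp
  [199,206): 7 bp
  [206,218): 12 bp
  [218,232): 14 bp
  [232,239): 7 bp
  [239,249): 10 bp

[5,5,7,7,7,7,7,7,8,8,8,8,8,8,8,9,9,10,10,10,11,12,12,13,14,31]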